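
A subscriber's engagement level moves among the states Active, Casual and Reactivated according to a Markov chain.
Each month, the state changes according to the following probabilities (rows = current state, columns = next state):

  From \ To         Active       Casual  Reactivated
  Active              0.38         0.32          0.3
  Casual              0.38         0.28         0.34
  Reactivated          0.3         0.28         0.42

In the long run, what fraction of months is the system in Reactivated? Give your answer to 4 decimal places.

Let the stationary distribution be π with π = πP and π_1 + π_2 + π_3 = 1.
π_1 = 0.38·π_1 + 0.38·π_2 + 0.3·π_3
π_2 = 0.32·π_1 + 0.28·π_2 + 0.28·π_3
Solving with the normalization constraint gives π = (0.3517, 0.2941, 0.3543).
So the stationary probability of Reactivated is 0.3543.

0.3543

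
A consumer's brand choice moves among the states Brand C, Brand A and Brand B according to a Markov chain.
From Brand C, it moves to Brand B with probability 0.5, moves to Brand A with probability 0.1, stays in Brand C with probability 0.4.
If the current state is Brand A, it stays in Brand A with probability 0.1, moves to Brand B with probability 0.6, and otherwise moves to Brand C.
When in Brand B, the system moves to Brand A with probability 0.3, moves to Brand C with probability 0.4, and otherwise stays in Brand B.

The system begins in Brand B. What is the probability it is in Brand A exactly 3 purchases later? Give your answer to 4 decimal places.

0.1940

Propagate the distribution vector 3 purchases from Brand B.
After 0 purchases: (0.0000, 0.0000, 1.0000)
After 1 purchase: (0.4000, 0.3000, 0.3000)
After 2 purchases: (0.3700, 0.1600, 0.4700)
After 3 purchases: (0.3840, 0.1940, 0.4220)
P(in Brand A after 3 purchases) = 0.1940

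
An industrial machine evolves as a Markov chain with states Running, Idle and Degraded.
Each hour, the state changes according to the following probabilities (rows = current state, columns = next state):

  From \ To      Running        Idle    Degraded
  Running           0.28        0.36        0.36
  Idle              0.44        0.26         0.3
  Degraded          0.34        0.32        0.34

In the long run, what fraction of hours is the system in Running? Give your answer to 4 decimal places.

0.3505

Let the stationary distribution be π with π = πP and π_1 + π_2 + π_3 = 1.
π_1 = 0.28·π_1 + 0.44·π_2 + 0.34·π_3
π_2 = 0.36·π_1 + 0.26·π_2 + 0.32·π_3
Solving with the normalization constraint gives π = (0.3505, 0.3151, 0.3344).
So the stationary probability of Running is 0.3505.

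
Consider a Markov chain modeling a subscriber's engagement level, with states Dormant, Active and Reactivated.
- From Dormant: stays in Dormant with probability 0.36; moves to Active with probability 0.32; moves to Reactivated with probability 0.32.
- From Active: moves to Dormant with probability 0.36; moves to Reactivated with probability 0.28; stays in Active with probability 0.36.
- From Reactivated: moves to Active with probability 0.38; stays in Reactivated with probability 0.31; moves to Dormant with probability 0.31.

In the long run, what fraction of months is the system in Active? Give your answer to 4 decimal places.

0.3523

Let the stationary distribution be π with π = πP and π_1 + π_2 + π_3 = 1.
π_1 = 0.36·π_1 + 0.36·π_2 + 0.31·π_3
π_2 = 0.32·π_1 + 0.36·π_2 + 0.38·π_3
Solving with the normalization constraint gives π = (0.3449, 0.3523, 0.3029).
So the stationary probability of Active is 0.3523.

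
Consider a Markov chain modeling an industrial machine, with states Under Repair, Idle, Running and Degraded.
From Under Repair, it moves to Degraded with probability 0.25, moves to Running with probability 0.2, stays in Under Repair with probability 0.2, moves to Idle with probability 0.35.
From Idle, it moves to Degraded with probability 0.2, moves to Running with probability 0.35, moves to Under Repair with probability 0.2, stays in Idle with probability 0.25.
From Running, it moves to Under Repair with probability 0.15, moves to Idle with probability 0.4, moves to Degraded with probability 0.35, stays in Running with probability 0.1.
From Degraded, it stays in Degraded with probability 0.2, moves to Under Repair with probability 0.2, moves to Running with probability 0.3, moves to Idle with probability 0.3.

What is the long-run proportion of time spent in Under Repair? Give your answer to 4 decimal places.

Let the stationary distribution be π with π = πP and π_1 + π_2 + π_3 + π_4 = 1.
π_1 = 0.2·π_1 + 0.2·π_2 + 0.15·π_3 + 0.2·π_4
π_2 = 0.35·π_1 + 0.25·π_2 + 0.4·π_3 + 0.3·π_4
π_3 = 0.2·π_1 + 0.35·π_2 + 0.1·π_3 + 0.3·π_4
Solving with the normalization constraint gives π = (0.1876, 0.3182, 0.2476, 0.2465).
So the stationary probability of Under Repair is 0.1876.

0.1876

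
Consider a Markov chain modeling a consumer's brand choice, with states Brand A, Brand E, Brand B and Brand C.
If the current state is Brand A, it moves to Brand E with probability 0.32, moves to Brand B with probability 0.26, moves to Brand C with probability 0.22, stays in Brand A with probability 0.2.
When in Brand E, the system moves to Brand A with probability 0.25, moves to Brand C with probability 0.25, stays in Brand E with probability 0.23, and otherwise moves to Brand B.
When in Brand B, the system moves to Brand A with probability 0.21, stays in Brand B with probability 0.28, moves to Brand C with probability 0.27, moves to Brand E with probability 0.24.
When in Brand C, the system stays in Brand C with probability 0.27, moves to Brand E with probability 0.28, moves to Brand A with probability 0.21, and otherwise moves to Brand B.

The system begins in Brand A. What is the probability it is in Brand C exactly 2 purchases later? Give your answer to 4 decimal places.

0.2536

Propagate the distribution vector 2 purchases from Brand A.
After 0 purchases: (1.0000, 0.0000, 0.0000, 0.0000)
After 1 purchase: (0.2000, 0.3200, 0.2600, 0.2200)
After 2 purchases: (0.2208, 0.2616, 0.2640, 0.2536)
P(in Brand C after 2 purchases) = 0.2536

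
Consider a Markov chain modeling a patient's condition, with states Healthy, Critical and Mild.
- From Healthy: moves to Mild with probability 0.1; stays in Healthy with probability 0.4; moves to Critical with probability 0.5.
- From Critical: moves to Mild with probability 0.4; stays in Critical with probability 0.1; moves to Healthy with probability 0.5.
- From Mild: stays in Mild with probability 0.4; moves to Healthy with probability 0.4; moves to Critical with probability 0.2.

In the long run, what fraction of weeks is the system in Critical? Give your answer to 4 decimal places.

Let the stationary distribution be π with π = πP and π_1 + π_2 + π_3 = 1.
π_1 = 0.4·π_1 + 0.5·π_2 + 0.4·π_3
π_2 = 0.5·π_1 + 0.1·π_2 + 0.2·π_3
Solving with the normalization constraint gives π = (0.4299, 0.2991, 0.2710).
So the stationary probability of Critical is 0.2991.

0.2991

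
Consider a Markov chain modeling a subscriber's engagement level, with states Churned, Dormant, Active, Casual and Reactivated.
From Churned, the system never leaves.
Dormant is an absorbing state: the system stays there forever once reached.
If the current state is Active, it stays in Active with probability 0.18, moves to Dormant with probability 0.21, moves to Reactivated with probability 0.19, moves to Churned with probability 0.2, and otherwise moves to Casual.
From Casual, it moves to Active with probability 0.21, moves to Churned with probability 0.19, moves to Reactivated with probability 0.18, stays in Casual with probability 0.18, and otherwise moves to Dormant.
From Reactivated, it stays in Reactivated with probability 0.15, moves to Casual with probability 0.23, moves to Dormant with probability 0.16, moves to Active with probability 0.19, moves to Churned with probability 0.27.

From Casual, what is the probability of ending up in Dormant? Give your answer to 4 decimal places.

0.5161

Let h(s) be the probability of absorption at Dormant starting from transient state s. Then h(Dormant) = 1 and h(Churned) = 0. By first-step analysis:
h(Active) = 0.2·0 + 0.21·1 + 0.18·h(Active) + 0.22·h(Casual) + 0.19·h(Reactivated)
h(Casual) = 0.19·0 + 0.24·1 + 0.21·h(Active) + 0.18·h(Casual) + 0.18·h(Reactivated)
h(Reactivated) = 0.27·0 + 0.16·1 + 0.19·h(Active) + 0.23·h(Casual) + 0.15·h(Reactivated)
Solving: h(Active) = 0.4962, h(Casual) = 0.5161, h(Reactivated) = 0.4388.
Starting from Casual, the probability is 0.5161.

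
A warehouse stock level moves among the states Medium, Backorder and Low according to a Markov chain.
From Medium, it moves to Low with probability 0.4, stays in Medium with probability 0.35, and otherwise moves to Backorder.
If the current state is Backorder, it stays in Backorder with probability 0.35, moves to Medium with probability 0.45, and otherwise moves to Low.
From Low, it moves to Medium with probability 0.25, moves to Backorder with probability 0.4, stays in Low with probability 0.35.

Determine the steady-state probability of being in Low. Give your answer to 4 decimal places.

Let the stationary distribution be π with π = πP and π_1 + π_2 + π_3 = 1.
π_1 = 0.35·π_1 + 0.45·π_2 + 0.25·π_3
π_2 = 0.25·π_1 + 0.35·π_2 + 0.4·π_3
Solving with the normalization constraint gives π = (0.3513, 0.3308, 0.3179).
So the stationary probability of Low is 0.3179.

0.3179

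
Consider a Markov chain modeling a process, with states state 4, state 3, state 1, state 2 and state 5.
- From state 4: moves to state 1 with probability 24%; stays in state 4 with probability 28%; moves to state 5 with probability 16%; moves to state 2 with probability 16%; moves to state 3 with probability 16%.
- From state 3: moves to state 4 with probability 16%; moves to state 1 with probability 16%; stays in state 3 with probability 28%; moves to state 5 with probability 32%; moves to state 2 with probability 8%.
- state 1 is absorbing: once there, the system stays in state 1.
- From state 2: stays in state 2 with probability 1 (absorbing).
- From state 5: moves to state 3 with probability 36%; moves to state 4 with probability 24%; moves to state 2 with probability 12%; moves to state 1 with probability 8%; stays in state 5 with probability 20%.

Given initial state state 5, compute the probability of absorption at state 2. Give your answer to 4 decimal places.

0.4570

Let h(s) be the probability of absorption at state 2 starting from transient state s. Then h(state 2) = 1 and h(state 1) = 0. By first-step analysis:
h(state 4) = 0.28·h(state 4) + 0.16·h(state 3) + 0.24·0 + 0.16·1 + 0.16·h(state 5)
h(state 3) = 0.16·h(state 4) + 0.28·h(state 3) + 0.16·0 + 0.08·1 + 0.32·h(state 5)
h(state 5) = 0.24·h(state 4) + 0.36·h(state 3) + 0.08·0 + 0.12·1 + 0.2·h(state 5)
Solving: h(state 4) = 0.4141, h(state 3) = 0.4063, h(state 5) = 0.4570.
Starting from state 5, the probability is 0.4570.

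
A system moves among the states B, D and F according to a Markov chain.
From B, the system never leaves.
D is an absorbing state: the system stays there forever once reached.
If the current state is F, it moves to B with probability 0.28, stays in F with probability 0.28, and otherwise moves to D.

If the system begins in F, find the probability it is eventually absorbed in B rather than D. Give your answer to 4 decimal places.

0.3889

Let h(s) be the probability of absorption at B starting from transient state s. Then h(B) = 1 and h(D) = 0. By first-step analysis:
h(F) = 0.28·1 + 0.44·0 + 0.28·h(F)
Solving: h(F) = 0.3889.
Starting from F, the probability is 0.3889.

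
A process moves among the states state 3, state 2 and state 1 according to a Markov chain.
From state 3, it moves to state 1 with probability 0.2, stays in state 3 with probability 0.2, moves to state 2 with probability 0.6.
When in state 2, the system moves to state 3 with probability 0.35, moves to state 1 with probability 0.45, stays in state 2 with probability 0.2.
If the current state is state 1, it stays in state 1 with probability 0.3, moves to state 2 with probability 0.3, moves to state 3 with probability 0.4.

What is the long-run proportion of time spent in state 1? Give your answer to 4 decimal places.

0.3221

Let the stationary distribution be π with π = πP and π_1 + π_2 + π_3 = 1.
π_1 = 0.2·π_1 + 0.35·π_2 + 0.4·π_3
π_2 = 0.6·π_1 + 0.2·π_2 + 0.3·π_3
Solving with the normalization constraint gives π = (0.3184, 0.3596, 0.3221).
So the stationary probability of state 1 is 0.3221.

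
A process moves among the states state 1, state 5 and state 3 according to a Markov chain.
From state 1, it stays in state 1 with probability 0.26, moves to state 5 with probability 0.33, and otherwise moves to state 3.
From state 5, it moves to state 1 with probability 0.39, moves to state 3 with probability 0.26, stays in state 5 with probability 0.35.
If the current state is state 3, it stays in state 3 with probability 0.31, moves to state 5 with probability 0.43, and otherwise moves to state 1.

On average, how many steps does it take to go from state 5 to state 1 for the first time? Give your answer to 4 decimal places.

2.8215

Let t(s) be the expected number of steps to first reach state 1 from state s, with t(state 1) = 0. Conditioning on the first step:
t(state 5) = 1 + 0.35·t(state 5) + 0.26·t(state 3)
t(state 3) = 1 + 0.43·t(state 5) + 0.31·t(state 3)
Solving: t(state 5) = 2.8215, t(state 3) = 3.2076.
Expected steps from state 5 to state 1: 2.8215.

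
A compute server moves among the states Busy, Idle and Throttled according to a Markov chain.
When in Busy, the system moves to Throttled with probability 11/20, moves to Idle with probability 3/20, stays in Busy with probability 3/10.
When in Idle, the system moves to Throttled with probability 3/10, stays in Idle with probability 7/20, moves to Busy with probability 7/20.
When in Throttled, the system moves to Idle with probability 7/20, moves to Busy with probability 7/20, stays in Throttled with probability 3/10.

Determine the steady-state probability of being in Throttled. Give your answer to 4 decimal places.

0.3833

Let the stationary distribution be π with π = πP and π_1 + π_2 + π_3 = 1.
π_1 = 0.3·π_1 + 0.35·π_2 + 0.35·π_3
π_2 = 0.15·π_1 + 0.35·π_2 + 0.35·π_3
Solving with the normalization constraint gives π = (0.3333, 0.2833, 0.3833).
So the stationary probability of Throttled is 0.3833.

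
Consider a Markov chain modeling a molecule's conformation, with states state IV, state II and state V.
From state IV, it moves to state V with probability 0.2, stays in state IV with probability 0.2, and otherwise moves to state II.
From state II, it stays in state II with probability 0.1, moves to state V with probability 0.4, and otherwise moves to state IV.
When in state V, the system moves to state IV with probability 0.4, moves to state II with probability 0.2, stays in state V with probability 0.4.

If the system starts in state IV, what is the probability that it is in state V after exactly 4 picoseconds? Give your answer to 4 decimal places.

0.3324

Propagate the distribution vector 4 picoseconds from state IV.
After 0 picoseconds: (1.0000, 0.0000, 0.0000)
After 1 picosecond: (0.2000, 0.6000, 0.2000)
After 2 picoseconds: (0.4200, 0.2200, 0.3600)
After 3 picoseconds: (0.3380, 0.3460, 0.3160)
After 4 picoseconds: (0.3670, 0.3006, 0.3324)
P(in state V after 4 picoseconds) = 0.3324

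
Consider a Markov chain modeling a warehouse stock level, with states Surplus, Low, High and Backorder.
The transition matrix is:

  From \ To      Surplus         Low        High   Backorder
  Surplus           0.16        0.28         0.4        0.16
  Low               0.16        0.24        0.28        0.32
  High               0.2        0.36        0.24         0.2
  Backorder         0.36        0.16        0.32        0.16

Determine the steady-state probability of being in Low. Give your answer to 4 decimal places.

Let the stationary distribution be π with π = πP and π_1 + π_2 + π_3 + π_4 = 1.
π_1 = 0.16·π_1 + 0.16·π_2 + 0.2·π_3 + 0.36·π_4
π_2 = 0.28·π_1 + 0.24·π_2 + 0.36·π_3 + 0.16·π_4
π_3 = 0.4·π_1 + 0.28·π_2 + 0.24·π_3 + 0.32·π_4
Solving with the normalization constraint gives π = (0.2151, 0.2677, 0.3023, 0.2149).
So the stationary probability of Low is 0.2677.

0.2677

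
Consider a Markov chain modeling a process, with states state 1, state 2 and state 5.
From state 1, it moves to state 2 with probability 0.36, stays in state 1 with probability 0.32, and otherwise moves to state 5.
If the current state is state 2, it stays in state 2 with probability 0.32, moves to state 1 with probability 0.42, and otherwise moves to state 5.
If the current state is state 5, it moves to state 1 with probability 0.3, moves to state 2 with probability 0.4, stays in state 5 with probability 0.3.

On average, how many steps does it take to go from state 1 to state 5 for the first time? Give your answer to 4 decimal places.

Let t(s) be the expected number of steps to first reach state 5 from state s, with t(state 5) = 0. Conditioning on the first step:
t(state 1) = 1 + 0.32·t(state 1) + 0.36·t(state 2)
t(state 2) = 1 + 0.42·t(state 1) + 0.32·t(state 2)
Solving: t(state 1) = 3.3419, t(state 2) = 3.5347.
Expected steps from state 1 to state 5: 3.3419.

3.3419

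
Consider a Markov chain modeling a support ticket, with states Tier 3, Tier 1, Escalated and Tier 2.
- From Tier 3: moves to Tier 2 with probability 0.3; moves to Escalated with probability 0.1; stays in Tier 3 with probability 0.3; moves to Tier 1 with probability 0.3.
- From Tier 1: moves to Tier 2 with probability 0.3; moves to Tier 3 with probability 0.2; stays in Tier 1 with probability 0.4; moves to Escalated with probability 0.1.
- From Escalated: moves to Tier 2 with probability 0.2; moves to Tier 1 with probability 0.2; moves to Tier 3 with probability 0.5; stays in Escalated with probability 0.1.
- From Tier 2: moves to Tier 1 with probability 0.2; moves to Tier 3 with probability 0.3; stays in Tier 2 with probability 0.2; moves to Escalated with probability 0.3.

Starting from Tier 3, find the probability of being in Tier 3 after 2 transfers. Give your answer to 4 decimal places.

Propagate the distribution vector 2 transfers from Tier 3.
After 0 transfers: (1.0000, 0.0000, 0.0000, 0.0000)
After 1 transfer: (0.3000, 0.3000, 0.1000, 0.3000)
After 2 transfers: (0.2900, 0.2900, 0.1600, 0.2600)
P(in Tier 3 after 2 transfers) = 0.2900

0.2900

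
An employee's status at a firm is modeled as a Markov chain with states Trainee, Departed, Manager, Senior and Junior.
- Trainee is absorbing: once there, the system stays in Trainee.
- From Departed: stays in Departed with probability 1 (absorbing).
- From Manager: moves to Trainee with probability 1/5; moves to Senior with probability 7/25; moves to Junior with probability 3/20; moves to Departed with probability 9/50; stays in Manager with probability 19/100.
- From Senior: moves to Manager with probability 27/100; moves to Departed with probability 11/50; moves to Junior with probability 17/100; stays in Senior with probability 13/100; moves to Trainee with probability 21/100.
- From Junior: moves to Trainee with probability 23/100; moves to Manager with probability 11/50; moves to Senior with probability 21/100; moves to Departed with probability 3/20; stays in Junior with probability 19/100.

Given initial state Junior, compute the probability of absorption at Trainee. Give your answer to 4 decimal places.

0.5612

Let h(s) be the probability of absorption at Trainee starting from transient state s. Then h(Trainee) = 1 and h(Departed) = 0. By first-step analysis:
h(Manager) = 0.2·1 + 0.18·0 + 0.19·h(Manager) + 0.28·h(Senior) + 0.15·h(Junior)
h(Senior) = 0.21·1 + 0.22·0 + 0.27·h(Manager) + 0.13·h(Senior) + 0.17·h(Junior)
h(Junior) = 0.23·1 + 0.15·0 + 0.22·h(Manager) + 0.21·h(Senior) + 0.19·h(Junior)
Solving: h(Manager) = 0.5289, h(Senior) = 0.5152, h(Junior) = 0.5612.
Starting from Junior, the probability is 0.5612.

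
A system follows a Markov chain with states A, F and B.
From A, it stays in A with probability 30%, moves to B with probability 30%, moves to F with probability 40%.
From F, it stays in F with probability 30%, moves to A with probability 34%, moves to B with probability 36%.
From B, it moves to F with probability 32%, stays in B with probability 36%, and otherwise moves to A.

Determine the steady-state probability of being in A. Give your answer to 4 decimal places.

0.3204

Let the stationary distribution be π with π = πP and π_1 + π_2 + π_3 = 1.
π_1 = 0.3·π_1 + 0.34·π_2 + 0.32·π_3
π_2 = 0.4·π_1 + 0.3·π_2 + 0.32·π_3
Solving with the normalization constraint gives π = (0.3204, 0.3389, 0.3408).
So the stationary probability of A is 0.3204.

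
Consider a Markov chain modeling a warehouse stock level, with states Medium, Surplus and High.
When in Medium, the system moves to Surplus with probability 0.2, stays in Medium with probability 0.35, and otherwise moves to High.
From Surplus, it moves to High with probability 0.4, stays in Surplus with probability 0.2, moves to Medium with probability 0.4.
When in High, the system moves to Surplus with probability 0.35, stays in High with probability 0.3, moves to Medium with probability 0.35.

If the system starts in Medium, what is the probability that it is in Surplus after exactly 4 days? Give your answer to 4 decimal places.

Propagate the distribution vector 4 days from Medium.
After 0 days: (1.0000, 0.0000, 0.0000)
After 1 day: (0.3500, 0.2000, 0.4500)
After 2 days: (0.3600, 0.2675, 0.3725)
After 3 days: (0.3634, 0.2559, 0.3808)
After 4 days: (0.3628, 0.2571, 0.3801)
P(in Surplus after 4 days) = 0.2571

0.2571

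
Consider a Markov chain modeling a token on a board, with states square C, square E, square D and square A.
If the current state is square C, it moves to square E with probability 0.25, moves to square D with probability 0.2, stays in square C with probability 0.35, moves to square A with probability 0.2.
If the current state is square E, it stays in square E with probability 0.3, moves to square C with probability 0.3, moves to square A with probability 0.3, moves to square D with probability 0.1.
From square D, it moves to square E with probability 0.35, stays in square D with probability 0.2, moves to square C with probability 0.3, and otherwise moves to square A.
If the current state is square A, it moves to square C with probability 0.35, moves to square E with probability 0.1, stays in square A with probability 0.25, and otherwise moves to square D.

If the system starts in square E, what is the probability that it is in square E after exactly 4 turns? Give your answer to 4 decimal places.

0.2486

Propagate the distribution vector 4 turns from square E.
After 0 turns: (0.0000, 1.0000, 0.0000, 0.0000)
After 1 turn: (0.3000, 0.3000, 0.1000, 0.3000)
After 2 turns: (0.3300, 0.2300, 0.2000, 0.2400)
After 3 turns: (0.3285, 0.2455, 0.2010, 0.2250)
After 4 turns: (0.3277, 0.2486, 0.1980, 0.2258)
P(in square E after 4 turns) = 0.2486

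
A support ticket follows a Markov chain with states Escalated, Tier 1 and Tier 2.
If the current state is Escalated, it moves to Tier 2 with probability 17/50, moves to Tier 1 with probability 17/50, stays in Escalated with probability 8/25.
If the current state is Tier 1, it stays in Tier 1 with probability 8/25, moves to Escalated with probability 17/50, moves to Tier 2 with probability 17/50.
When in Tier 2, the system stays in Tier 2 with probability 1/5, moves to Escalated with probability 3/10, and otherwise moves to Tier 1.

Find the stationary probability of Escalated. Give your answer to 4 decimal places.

0.3216

Let the stationary distribution be π with π = πP and π_1 + π_2 + π_3 = 1.
π_1 = 0.32·π_1 + 0.34·π_2 + 0.3·π_3
π_2 = 0.34·π_1 + 0.32·π_2 + 0.5·π_3
Solving with the normalization constraint gives π = (0.3216, 0.3801, 0.2982).
So the stationary probability of Escalated is 0.3216.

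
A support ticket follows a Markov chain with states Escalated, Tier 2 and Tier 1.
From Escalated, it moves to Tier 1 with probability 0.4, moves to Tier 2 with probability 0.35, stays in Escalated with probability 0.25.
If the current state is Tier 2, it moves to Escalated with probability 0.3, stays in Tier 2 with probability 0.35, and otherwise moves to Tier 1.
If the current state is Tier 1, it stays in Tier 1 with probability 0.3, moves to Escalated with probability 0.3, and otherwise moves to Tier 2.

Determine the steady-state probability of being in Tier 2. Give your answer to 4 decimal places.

Let the stationary distribution be π with π = πP and π_1 + π_2 + π_3 = 1.
π_1 = 0.25·π_1 + 0.3·π_2 + 0.3·π_3
π_2 = 0.35·π_1 + 0.35·π_2 + 0.4·π_3
Solving with the normalization constraint gives π = (0.2857, 0.3673, 0.3469).
So the stationary probability of Tier 2 is 0.3673.

0.3673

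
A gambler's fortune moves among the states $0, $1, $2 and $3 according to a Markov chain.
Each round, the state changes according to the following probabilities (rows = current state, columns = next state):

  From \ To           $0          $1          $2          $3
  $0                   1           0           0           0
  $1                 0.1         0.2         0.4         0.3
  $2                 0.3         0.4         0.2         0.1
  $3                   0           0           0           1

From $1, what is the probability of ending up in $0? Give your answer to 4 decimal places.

Let h(s) be the probability of absorption at $0 starting from transient state s. Then h($0) = 1 and h($3) = 0. By first-step analysis:
h($1) = 0.1·1 + 0.2·h($1) + 0.4·h($2) + 0.3·0
h($2) = 0.3·1 + 0.4·h($1) + 0.2·h($2) + 0.1·0
Solving: h($1) = 0.4167, h($2) = 0.5833.
Starting from $1, the probability is 0.4167.

0.4167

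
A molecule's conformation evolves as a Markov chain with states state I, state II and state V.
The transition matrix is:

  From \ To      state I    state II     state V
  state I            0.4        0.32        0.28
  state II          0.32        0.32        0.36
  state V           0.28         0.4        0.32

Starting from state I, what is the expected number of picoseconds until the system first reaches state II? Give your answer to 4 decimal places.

Let t(s) be the expected number of picoseconds to first reach state II from state s, with t(state II) = 0. Conditioning on the first picosecond:
t(state I) = 1 + 0.4·t(state I) + 0.28·t(state V)
t(state V) = 1 + 0.28·t(state I) + 0.32·t(state V)
Solving: t(state I) = 2.9126, t(state V) = 2.6699.
Expected picoseconds from state I to state II: 2.9126.

2.9126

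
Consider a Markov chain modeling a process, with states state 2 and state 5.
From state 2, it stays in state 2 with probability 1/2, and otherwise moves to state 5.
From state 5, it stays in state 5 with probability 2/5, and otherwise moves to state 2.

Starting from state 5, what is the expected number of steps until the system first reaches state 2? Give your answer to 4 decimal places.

Let t(s) be the expected number of steps to first reach state 2 from state s, with t(state 2) = 0. Conditioning on the first step:
t(state 5) = 1 + 0.4·t(state 5)
Solving: t(state 5) = 1.6667.
Expected steps from state 5 to state 2: 1.6667.

1.6667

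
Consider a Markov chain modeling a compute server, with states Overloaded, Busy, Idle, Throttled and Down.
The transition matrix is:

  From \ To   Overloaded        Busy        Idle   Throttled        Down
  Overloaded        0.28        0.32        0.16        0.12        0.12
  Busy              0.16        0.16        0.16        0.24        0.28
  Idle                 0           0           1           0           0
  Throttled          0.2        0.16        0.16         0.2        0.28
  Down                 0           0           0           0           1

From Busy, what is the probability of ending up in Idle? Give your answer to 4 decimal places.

Let h(s) be the probability of absorption at Idle starting from transient state s. Then h(Idle) = 1 and h(Down) = 0. By first-step analysis:
h(Overloaded) = 0.28·h(Overloaded) + 0.32·h(Busy) + 0.16·1 + 0.12·h(Throttled) + 0.12·0
h(Busy) = 0.16·h(Overloaded) + 0.16·h(Busy) + 0.16·1 + 0.24·h(Throttled) + 0.28·0
h(Throttled) = 0.2·h(Overloaded) + 0.16·h(Busy) + 0.16·1 + 0.2·h(Throttled) + 0.28·0
Solving: h(Overloaded) = 0.4615, h(Busy) = 0.3908, h(Throttled) = 0.3935.
Starting from Busy, the probability is 0.3908.

0.3908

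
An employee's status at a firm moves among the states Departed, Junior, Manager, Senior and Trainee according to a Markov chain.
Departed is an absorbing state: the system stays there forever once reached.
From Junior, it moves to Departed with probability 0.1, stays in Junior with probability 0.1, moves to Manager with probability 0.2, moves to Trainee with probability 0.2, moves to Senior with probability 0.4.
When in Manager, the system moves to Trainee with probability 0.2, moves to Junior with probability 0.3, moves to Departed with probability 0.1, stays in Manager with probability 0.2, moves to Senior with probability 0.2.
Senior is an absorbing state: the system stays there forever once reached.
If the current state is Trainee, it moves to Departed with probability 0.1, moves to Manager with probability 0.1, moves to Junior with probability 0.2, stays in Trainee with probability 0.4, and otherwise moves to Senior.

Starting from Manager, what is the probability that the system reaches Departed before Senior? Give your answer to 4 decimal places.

Let h(s) be the probability of absorption at Departed starting from transient state s. Then h(Departed) = 1 and h(Senior) = 0. By first-step analysis:
h(Junior) = 0.1·1 + 0.1·h(Junior) + 0.2·h(Manager) + 0.4·0 + 0.2·h(Trainee)
h(Manager) = 0.1·1 + 0.3·h(Junior) + 0.2·h(Manager) + 0.2·0 + 0.2·h(Trainee)
h(Trainee) = 0.1·1 + 0.2·h(Junior) + 0.1·h(Manager) + 0.2·0 + 0.4·h(Trainee)
Solving: h(Junior) = 0.2410, h(Manager) = 0.2892, h(Trainee) = 0.2952.
Starting from Manager, the probability is 0.2892.

0.2892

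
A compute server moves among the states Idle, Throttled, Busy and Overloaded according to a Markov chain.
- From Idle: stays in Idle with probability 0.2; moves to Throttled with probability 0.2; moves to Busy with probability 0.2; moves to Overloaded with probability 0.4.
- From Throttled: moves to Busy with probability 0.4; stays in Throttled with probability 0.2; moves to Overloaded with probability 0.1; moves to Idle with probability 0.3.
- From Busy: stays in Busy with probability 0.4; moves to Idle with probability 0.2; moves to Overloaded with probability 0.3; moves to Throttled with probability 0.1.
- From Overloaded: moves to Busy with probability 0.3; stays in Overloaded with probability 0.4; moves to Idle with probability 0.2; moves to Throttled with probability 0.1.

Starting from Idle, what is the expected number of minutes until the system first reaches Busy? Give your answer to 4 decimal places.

3.7308

Let t(s) be the expected number of minutes to first reach Busy from state s, with t(Busy) = 0. Conditioning on the first minute:
t(Idle) = 1 + 0.2·t(Idle) + 0.2·t(Throttled) + 0.4·t(Overloaded)
t(Throttled) = 1 + 0.3·t(Idle) + 0.2·t(Throttled) + 0.1·t(Overloaded)
t(Overloaded) = 1 + 0.2·t(Idle) + 0.1·t(Throttled) + 0.4·t(Overloaded)
Solving: t(Idle) = 3.7308, t(Throttled) = 3.0769, t(Overloaded) = 3.4231.
Expected minutes from Idle to Busy: 3.7308.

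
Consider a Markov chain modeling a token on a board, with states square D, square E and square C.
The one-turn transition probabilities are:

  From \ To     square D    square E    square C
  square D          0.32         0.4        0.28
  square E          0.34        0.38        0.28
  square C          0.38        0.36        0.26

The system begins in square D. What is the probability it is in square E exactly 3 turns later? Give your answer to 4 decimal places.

Propagate the distribution vector 3 turns from square D.
After 0 turns: (1.0000, 0.0000, 0.0000)
After 1 turn: (0.3200, 0.4000, 0.2800)
After 2 turns: (0.3448, 0.3808, 0.2744)
After 3 turns: (0.3441, 0.3814, 0.2745)
P(in square E after 3 turns) = 0.3814

0.3814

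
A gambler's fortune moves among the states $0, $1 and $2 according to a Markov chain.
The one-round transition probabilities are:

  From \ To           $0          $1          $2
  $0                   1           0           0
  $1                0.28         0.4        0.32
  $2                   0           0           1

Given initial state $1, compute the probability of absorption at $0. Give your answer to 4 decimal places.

0.4667

Let h(s) be the probability of absorption at $0 starting from transient state s. Then h($0) = 1 and h($2) = 0. By first-step analysis:
h($1) = 0.28·1 + 0.4·h($1) + 0.32·0
Solving: h($1) = 0.4667.
Starting from $1, the probability is 0.4667.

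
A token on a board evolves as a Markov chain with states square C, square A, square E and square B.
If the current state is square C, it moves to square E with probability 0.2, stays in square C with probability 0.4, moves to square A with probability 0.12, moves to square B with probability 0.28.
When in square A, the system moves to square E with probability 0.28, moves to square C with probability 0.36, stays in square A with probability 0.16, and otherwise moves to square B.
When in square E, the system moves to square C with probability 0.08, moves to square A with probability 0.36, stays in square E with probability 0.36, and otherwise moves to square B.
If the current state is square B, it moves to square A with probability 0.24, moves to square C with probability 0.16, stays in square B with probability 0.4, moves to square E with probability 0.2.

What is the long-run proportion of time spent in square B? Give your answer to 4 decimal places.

0.2742

Let the stationary distribution be π with π = πP and π_1 + π_2 + π_3 + π_4 = 1.
π_1 = 0.4·π_1 + 0.36·π_2 + 0.08·π_3 + 0.16·π_4
π_2 = 0.12·π_1 + 0.16·π_2 + 0.36·π_3 + 0.24·π_4
π_3 = 0.2·π_1 + 0.28·π_2 + 0.36·π_3 + 0.2·π_4
Solving with the normalization constraint gives π = (0.2422, 0.2241, 0.2594, 0.2742).
So the stationary probability of square B is 0.2742.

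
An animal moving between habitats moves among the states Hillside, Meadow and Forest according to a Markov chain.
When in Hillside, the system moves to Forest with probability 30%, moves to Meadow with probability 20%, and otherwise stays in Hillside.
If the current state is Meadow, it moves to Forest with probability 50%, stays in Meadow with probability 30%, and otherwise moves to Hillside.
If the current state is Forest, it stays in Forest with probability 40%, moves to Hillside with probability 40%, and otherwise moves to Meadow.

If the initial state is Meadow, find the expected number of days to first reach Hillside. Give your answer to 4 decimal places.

Let t(s) be the expected number of days to first reach Hillside from state s, with t(Hillside) = 0. Conditioning on the first day:
t(Meadow) = 1 + 0.3·t(Meadow) + 0.5·t(Forest)
t(Forest) = 1 + 0.2·t(Meadow) + 0.4·t(Forest)
Solving: t(Meadow) = 3.4375, t(Forest) = 2.8125.
Expected days from Meadow to Hillside: 3.4375.

3.4375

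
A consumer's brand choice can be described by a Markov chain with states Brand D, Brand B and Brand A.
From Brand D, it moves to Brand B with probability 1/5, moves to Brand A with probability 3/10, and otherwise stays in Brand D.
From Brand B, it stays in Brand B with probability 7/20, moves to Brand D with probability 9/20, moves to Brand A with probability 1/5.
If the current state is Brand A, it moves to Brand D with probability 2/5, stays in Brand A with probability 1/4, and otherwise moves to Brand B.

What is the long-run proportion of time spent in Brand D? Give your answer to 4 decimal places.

Let the stationary distribution be π with π = πP and π_1 + π_2 + π_3 = 1.
π_1 = 0.5·π_1 + 0.45·π_2 + 0.4·π_3
π_2 = 0.2·π_1 + 0.35·π_2 + 0.35·π_3
Solving with the normalization constraint gives π = (0.4601, 0.2810, 0.2590).
So the stationary probability of Brand D is 0.4601.

0.4601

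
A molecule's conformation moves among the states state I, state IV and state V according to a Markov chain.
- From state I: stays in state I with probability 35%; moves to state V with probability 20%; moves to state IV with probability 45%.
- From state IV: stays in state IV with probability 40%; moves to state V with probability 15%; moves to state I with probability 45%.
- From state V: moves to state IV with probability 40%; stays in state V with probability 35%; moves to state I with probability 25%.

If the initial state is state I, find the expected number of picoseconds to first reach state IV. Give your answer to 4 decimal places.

Let t(s) be the expected number of picoseconds to first reach state IV from state s, with t(state IV) = 0. Conditioning on the first picosecond:
t(state I) = 1 + 0.35·t(state I) + 0.2·t(state V)
t(state V) = 1 + 0.25·t(state I) + 0.35·t(state V)
Solving: t(state I) = 2.2819, t(state V) = 2.4161.
Expected picoseconds from state I to state IV: 2.2819.

2.2819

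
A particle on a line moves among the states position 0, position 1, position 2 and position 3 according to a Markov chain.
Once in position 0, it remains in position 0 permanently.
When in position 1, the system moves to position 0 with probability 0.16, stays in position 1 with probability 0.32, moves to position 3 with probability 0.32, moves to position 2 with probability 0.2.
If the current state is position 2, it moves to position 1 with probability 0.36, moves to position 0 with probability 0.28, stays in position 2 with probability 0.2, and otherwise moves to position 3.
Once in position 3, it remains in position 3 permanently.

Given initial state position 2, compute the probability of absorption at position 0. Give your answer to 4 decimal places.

0.5254

Let h(s) be the probability of absorption at position 0 starting from transient state s. Then h(position 0) = 1 and h(position 3) = 0. By first-step analysis:
h(position 1) = 0.16·1 + 0.32·h(position 1) + 0.2·h(position 2) + 0.32·0
h(position 2) = 0.28·1 + 0.36·h(position 1) + 0.2·h(position 2) + 0.16·0
Solving: h(position 1) = 0.3898, h(position 2) = 0.5254.
Starting from position 2, the probability is 0.5254.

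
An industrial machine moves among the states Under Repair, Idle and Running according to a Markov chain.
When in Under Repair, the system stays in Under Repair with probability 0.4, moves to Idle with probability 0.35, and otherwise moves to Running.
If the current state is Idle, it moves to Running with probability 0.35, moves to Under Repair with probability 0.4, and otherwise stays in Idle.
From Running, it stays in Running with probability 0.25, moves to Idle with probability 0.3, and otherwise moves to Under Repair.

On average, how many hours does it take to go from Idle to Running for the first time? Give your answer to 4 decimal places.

3.2258

Let t(s) be the expected number of hours to first reach Running from state s, with t(Running) = 0. Conditioning on the first hour:
t(Under Repair) = 1 + 0.4·t(Under Repair) + 0.35·t(Idle)
t(Idle) = 1 + 0.4·t(Under Repair) + 0.25·t(Idle)
Solving: t(Under Repair) = 3.5484, t(Idle) = 3.2258.
Expected hours from Idle to Running: 3.2258.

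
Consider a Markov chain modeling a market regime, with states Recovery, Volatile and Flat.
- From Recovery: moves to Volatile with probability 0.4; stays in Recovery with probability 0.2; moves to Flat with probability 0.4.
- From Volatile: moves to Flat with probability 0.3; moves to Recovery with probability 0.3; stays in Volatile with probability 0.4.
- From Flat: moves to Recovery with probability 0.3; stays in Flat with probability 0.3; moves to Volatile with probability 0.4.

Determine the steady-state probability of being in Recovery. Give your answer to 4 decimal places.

Let the stationary distribution be π with π = πP and π_1 + π_2 + π_3 = 1.
π_1 = 0.2·π_1 + 0.3·π_2 + 0.3·π_3
π_2 = 0.4·π_1 + 0.4·π_2 + 0.4·π_3
Solving with the normalization constraint gives π = (0.2727, 0.4000, 0.3273).
So the stationary probability of Recovery is 0.2727.

0.2727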